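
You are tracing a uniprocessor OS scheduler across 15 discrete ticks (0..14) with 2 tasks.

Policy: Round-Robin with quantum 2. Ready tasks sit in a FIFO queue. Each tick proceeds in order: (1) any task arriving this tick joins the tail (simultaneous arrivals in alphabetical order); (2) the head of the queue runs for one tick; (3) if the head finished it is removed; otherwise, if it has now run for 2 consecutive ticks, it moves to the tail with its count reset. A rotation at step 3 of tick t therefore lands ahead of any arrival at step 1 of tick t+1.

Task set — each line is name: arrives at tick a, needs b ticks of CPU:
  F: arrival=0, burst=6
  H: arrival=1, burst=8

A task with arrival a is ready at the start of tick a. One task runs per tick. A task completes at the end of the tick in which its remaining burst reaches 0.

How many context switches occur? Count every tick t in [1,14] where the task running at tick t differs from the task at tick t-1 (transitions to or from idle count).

context switches = 6

t=0: queue=[F] q_used=0 → run F
t=1: queue=[F,H] q_used=1 → run F
t=2: queue=[H,F] q_used=0 → run H
t=3: queue=[H,F] q_used=1 → run H
t=4: queue=[F,H] q_used=0 → run F
t=5: queue=[F,H] q_used=1 → run F
t=6: queue=[H,F] q_used=0 → run H
t=7: queue=[H,F] q_used=1 → run H
t=8: queue=[F,H] q_used=0 → run F
t=9: queue=[F,H] q_used=1 → run F
t=10: queue=[H] q_used=0 → run H
t=11: queue=[H] q_used=1 → run H
t=12: queue=[H] q_used=0 → run H
t=13: queue=[H] q_used=1 → run H
t=14: (idle)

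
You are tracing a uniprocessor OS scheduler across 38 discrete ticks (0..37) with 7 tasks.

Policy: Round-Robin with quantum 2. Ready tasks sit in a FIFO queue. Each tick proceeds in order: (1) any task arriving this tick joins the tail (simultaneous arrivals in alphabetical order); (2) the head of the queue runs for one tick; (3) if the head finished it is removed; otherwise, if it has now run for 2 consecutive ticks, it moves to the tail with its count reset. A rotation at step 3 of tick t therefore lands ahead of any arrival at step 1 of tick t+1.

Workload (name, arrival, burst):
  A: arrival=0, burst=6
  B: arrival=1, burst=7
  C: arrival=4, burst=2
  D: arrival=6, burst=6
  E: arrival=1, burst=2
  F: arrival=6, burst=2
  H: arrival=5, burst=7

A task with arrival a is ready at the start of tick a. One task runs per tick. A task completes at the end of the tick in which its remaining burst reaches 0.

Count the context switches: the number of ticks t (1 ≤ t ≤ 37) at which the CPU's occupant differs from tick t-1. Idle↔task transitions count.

t=0: queue=[A] q_used=0 → run A
t=1: queue=[A,B,E] q_used=1 → run A
t=2: queue=[B,E,A] q_used=0 → run B
t=3: queue=[B,E,A] q_used=1 → run B
t=4: queue=[E,A,B,C] q_used=0 → run E
t=5: queue=[E,A,B,C,H] q_used=1 → run E
t=6: queue=[A,B,C,H,D,F] q_used=0 → run A
t=7: queue=[A,B,C,H,D,F] q_used=1 → run A
t=8: queue=[B,C,H,D,F,A] q_used=0 → run B
t=9: queue=[B,C,H,D,F,A] q_used=1 → run B
t=10: queue=[C,H,D,F,A,B] q_used=0 → run C
t=11: queue=[C,H,D,F,A,B] q_used=1 → run C
t=12: queue=[H,D,F,A,B] q_used=0 → run H
t=13: queue=[H,D,F,A,B] q_used=1 → run H
t=14: queue=[D,F,A,B,H] q_used=0 → run D
t=15: queue=[D,F,A,B,H] q_used=1 → run D
t=16: queue=[F,A,B,H,D] q_used=0 → run F
t=17: queue=[F,A,B,H,D] q_used=1 → run F
t=18: queue=[A,B,H,D] q_used=0 → run A
t=19: queue=[A,B,H,D] q_used=1 → run A
t=20: queue=[B,H,D] q_used=0 → run B
t=21: queue=[B,H,D] q_used=1 → run B
t=22: queue=[H,D,B] q_used=0 → run H
t=23: queue=[H,D,B] q_used=1 → run H
t=24: queue=[D,B,H] q_used=0 → run D
t=25: queue=[D,B,H] q_used=1 → run D
t=26: queue=[B,H,D] q_used=0 → run B
t=27: queue=[H,D] q_used=0 → run H
t=28: queue=[H,D] q_used=1 → run H
t=29: queue=[D,H] q_used=0 → run D
t=30: queue=[D,H] q_used=1 → run D
t=31: queue=[H] q_used=0 → run H
t=32: (idle)
t=33: (idle)
t=34: (idle)
t=35: (idle)
t=36: (idle)
t=37: (idle)

context switches = 17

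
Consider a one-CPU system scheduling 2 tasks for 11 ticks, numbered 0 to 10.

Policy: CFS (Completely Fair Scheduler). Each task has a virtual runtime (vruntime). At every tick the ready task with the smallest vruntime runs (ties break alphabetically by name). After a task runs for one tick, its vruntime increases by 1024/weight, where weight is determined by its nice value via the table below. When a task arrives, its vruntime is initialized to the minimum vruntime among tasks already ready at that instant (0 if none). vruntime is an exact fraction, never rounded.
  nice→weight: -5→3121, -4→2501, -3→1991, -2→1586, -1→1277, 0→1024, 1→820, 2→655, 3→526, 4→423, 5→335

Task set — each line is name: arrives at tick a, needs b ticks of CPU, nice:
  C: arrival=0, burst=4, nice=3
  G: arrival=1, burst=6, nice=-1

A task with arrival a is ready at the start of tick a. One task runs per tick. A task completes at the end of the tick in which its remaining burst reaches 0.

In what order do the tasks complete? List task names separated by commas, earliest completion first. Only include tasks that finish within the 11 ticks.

completion order = C, G

t=0: vr[C=0] → run C
t=1: vr[C=512/263 G=512/263] → run C
t=2: vr[C=1024/263 G=512/263] → run G
t=3: vr[C=1024/263 G=923136/335851] → run G
t=4: vr[C=1024/263 G=1192448/335851] → run G
t=5: vr[C=1024/263 G=1461760/335851] → run C
t=6: vr[C=1536/263 G=1461760/335851] → run G
t=7: vr[C=1536/263 G=1731072/335851] → run G
t=8: vr[C=1536/263 G=2000384/335851] → run C
t=9: vr[G=2000384/335851] → run G
t=10: (idle)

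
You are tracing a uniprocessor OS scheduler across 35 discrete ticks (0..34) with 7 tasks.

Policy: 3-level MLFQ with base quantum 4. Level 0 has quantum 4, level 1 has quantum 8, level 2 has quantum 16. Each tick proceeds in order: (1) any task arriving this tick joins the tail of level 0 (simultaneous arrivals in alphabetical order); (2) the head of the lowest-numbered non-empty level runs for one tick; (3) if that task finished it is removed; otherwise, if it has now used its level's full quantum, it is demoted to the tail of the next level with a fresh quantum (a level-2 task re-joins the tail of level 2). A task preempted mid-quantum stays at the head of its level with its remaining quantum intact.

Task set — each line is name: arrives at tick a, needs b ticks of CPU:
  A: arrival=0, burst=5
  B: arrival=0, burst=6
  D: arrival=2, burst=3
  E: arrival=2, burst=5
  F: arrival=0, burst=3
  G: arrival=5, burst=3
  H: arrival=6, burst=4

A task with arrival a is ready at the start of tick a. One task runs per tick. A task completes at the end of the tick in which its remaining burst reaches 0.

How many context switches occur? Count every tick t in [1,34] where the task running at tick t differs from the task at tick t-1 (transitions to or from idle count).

context switches = 10

t=0: L0/L1/L2 = ABF/-/- → run A
t=1: L0/L1/L2 = ABF/-/- → run A
t=2: L0/L1/L2 = ABFDE/-/- → run A
t=3: L0/L1/L2 = ABFDE/-/- → run A
t=4: L0/L1/L2 = BFDE/A/- → run B
t=5: L0/L1/L2 = BFDEG/A/- → run B
t=6: L0/L1/L2 = BFDEGH/A/- → run B
t=7: L0/L1/L2 = BFDEGH/A/- → run B
t=8: L0/L1/L2 = FDEGH/AB/- → run F
t=9: L0/L1/L2 = FDEGH/AB/- → run F
t=10: L0/L1/L2 = FDEGH/AB/- → run F
t=11: L0/L1/L2 = DEGH/AB/- → run D
t=12: L0/L1/L2 = DEGH/AB/- → run D
t=13: L0/L1/L2 = DEGH/AB/- → run D
t=14: L0/L1/L2 = EGH/AB/- → run E
t=15: L0/L1/L2 = EGH/AB/- → run E
t=16: L0/L1/L2 = EGH/AB/- → run E
t=17: L0/L1/L2 = EGH/AB/- → run E
t=18: L0/L1/L2 = GH/ABE/- → run G
t=19: L0/L1/L2 = GH/ABE/- → run G
t=20: L0/L1/L2 = GH/ABE/- → run G
t=21: L0/L1/L2 = H/ABE/- → run H
t=22: L0/L1/L2 = H/ABE/- → run H
t=23: L0/L1/L2 = H/ABE/- → run H
t=24: L0/L1/L2 = H/ABE/- → run H
t=25: L0/L1/L2 = -/ABE/- → run A
t=26: L0/L1/L2 = -/BE/- → run B
t=27: L0/L1/L2 = -/BE/- → run B
t=28: L0/L1/L2 = -/E/- → run E
t=29: (idle)
t=30: (idle)
t=31: (idle)
t=32: (idle)
t=33: (idle)
t=34: (idle)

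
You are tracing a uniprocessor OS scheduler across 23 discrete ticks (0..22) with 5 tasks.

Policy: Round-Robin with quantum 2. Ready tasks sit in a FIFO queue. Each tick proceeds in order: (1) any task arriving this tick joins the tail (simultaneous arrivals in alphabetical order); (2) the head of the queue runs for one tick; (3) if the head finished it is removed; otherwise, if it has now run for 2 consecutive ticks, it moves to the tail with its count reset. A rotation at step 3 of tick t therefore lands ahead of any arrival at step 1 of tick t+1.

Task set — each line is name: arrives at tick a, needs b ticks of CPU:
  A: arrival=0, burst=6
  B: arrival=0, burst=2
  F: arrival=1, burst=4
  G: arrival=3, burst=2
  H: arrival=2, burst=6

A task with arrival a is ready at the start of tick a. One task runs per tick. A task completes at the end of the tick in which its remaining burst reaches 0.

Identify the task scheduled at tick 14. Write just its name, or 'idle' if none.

running at tick 14 = A

t=0: queue=[A,B] q_used=0 → run A
t=1: queue=[A,B,F] q_used=1 → run A
t=2: queue=[B,F,A,H] q_used=0 → run B
t=3: queue=[B,F,A,H,G] q_used=1 → run B
t=4: queue=[F,A,H,G] q_used=0 → run F
t=5: queue=[F,A,H,G] q_used=1 → run F
t=6: queue=[A,H,G,F] q_used=0 → run A
t=7: queue=[A,H,G,F] q_used=1 → run A
t=8: queue=[H,G,F,A] q_used=0 → run H
t=9: queue=[H,G,F,A] q_used=1 → run H
t=10: queue=[G,F,A,H] q_used=0 → run G
t=11: queue=[G,F,A,H] q_used=1 → run G
t=12: queue=[F,A,H] q_used=0 → run F
t=13: queue=[F,A,H] q_used=1 → run F
t=14: queue=[A,H] q_used=0 → run A
t=15: queue=[A,H] q_used=1 → run A
t=16: queue=[H] q_used=0 → run H
t=17: queue=[H] q_used=1 → run H
t=18: queue=[H] q_used=0 → run H
t=19: queue=[H] q_used=1 → run H
t=20: (idle)
t=21: (idle)
t=22: (idle)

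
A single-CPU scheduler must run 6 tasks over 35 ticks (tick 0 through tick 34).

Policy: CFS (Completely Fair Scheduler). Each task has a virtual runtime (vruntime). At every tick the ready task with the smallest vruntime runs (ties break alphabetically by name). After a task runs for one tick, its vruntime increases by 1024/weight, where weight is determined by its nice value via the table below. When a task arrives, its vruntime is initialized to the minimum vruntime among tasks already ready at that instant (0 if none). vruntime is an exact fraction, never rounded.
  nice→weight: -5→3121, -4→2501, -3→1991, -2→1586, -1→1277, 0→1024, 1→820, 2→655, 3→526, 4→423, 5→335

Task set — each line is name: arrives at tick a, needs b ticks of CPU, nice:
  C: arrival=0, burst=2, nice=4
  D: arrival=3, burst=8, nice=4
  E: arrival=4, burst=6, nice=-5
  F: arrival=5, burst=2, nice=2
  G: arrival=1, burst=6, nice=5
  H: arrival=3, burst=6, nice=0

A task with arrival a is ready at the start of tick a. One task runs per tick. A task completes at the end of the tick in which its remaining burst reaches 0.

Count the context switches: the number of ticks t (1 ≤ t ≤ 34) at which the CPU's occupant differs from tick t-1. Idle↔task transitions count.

context switches = 25

t=0: vr[C=0] → run C
t=1: vr[C=1024/423 G=1024/423] → run C
t=2: vr[G=1024/423] → run G
t=3: vr[D=776192/141705 G=776192/141705 H=776192/141705] → run D
t=4: vr[D=1119232/141705 E=776192/141705 G=776192/141705 H=776192/141705] → run E
t=5: vr[D=1119232/141705 E=2567601152/442261305 F=776192/141705 G=776192/141705 H=776192/141705] → run F
t=6: vr[D=1119232/141705 E=2567601152/442261305 F=130702336/18563355 G=776192/141705 H=776192/141705] → run G
t=7: vr[D=1119232/141705 E=2567601152/442261305 F=130702336/18563355 G=1209344/141705 H=776192/141705] → run H
t=8: vr[D=1119232/141705 E=2567601152/442261305 F=130702336/18563355 G=1209344/141705 H=917897/141705] → run E
t=9: vr[D=1119232/141705 E=2712707072/442261305 F=130702336/18563355 G=1209344/141705 H=917897/141705] → run E
t=10: vr[D=1119232/141705 E=2857812992/442261305 F=130702336/18563355 G=1209344/141705 H=917897/141705] → run E
t=11: vr[D=1119232/141705 E=3002918912/442261305 F=130702336/18563355 G=1209344/141705 H=917897/141705] → run H
t=12: vr[D=1119232/141705 E=3002918912/442261305 F=130702336/18563355 G=1209344/141705 H=1059602/141705] → run E
t=13: vr[D=1119232/141705 E=3148024832/442261305 F=130702336/18563355 G=1209344/141705 H=1059602/141705] → run F
t=14: vr[D=1119232/141705 E=3148024832/442261305 G=1209344/141705 H=1059602/141705] → run E
t=15: vr[D=1119232/141705 G=1209344/141705 H=1059602/141705] → run H
t=16: vr[D=1119232/141705 G=1209344/141705 H=1201307/141705] → run D
t=17: vr[D=487424/47235 G=1209344/141705 H=1201307/141705] → run H
t=18: vr[D=487424/47235 G=1209344/141705 H=1343012/141705] → run G
t=19: vr[D=487424/47235 G=1642496/141705 H=1343012/141705] → run H
t=20: vr[D=487424/47235 G=1642496/141705 H=1484717/141705] → run D
t=21: vr[D=1805312/141705 G=1642496/141705 H=1484717/141705] → run H
t=22: vr[D=1805312/141705 G=1642496/141705] → run G
t=23: vr[D=1805312/141705 G=2075648/141705] → run D
t=24: vr[D=2148352/141705 G=2075648/141705] → run G
t=25: vr[D=2148352/141705 G=501760/28341] → run D
t=26: vr[D=830464/47235 G=501760/28341] → run D
t=27: vr[D=2834432/141705 G=501760/28341] → run G
t=28: vr[D=2834432/141705] → run D
t=29: vr[D=3177472/141705] → run D
t=30: (idle)
t=31: (idle)
t=32: (idle)
t=33: (idle)
t=34: (idle)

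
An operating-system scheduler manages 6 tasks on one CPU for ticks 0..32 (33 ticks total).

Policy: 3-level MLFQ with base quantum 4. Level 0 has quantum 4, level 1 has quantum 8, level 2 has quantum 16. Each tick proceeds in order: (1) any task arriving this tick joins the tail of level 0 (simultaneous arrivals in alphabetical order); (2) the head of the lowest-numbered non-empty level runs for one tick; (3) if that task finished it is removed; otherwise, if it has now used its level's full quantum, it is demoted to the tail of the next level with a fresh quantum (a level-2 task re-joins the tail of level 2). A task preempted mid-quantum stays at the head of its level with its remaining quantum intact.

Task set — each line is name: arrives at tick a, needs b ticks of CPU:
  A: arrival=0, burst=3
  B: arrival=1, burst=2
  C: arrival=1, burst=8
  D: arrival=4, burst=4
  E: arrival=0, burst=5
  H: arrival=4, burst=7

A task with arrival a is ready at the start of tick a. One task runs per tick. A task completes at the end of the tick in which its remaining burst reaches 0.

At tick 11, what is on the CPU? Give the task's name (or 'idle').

t=0: L0/L1/L2 = AE/-/- → run A
t=1: L0/L1/L2 = AEBC/-/- → run A
t=2: L0/L1/L2 = AEBC/-/- → run A
t=3: L0/L1/L2 = EBC/-/- → run E
t=4: L0/L1/L2 = EBCDH/-/- → run E
t=5: L0/L1/L2 = EBCDH/-/- → run E
t=6: L0/L1/L2 = EBCDH/-/- → run E
t=7: L0/L1/L2 = BCDH/E/- → run B
t=8: L0/L1/L2 = BCDH/E/- → run B
t=9: L0/L1/L2 = CDH/E/- → run C
t=10: L0/L1/L2 = CDH/E/- → run C
t=11: L0/L1/L2 = CDH/E/- → run C
t=12: L0/L1/L2 = CDH/E/- → run C
t=13: L0/L1/L2 = DH/EC/- → run D
t=14: L0/L1/L2 = DH/EC/- → run D
t=15: L0/L1/L2 = DH/EC/- → run D
t=16: L0/L1/L2 = DH/EC/- → run D
t=17: L0/L1/L2 = H/EC/- → run H
t=18: L0/L1/L2 = H/EC/- → run H
t=19: L0/L1/L2 = H/EC/- → run H
t=20: L0/L1/L2 = H/EC/- → run H
t=21: L0/L1/L2 = -/ECH/- → run E
t=22: L0/L1/L2 = -/CH/- → run C
t=23: L0/L1/L2 = -/CH/- → run C
t=24: L0/L1/L2 = -/CH/- → run C
t=25: L0/L1/L2 = -/CH/- → run C
t=26: L0/L1/L2 = -/H/- → run H
t=27: L0/L1/L2 = -/H/- → run H
t=28: L0/L1/L2 = -/H/- → run H
t=29: (idle)
t=30: (idle)
t=31: (idle)
t=32: (idle)

running at tick 11 = C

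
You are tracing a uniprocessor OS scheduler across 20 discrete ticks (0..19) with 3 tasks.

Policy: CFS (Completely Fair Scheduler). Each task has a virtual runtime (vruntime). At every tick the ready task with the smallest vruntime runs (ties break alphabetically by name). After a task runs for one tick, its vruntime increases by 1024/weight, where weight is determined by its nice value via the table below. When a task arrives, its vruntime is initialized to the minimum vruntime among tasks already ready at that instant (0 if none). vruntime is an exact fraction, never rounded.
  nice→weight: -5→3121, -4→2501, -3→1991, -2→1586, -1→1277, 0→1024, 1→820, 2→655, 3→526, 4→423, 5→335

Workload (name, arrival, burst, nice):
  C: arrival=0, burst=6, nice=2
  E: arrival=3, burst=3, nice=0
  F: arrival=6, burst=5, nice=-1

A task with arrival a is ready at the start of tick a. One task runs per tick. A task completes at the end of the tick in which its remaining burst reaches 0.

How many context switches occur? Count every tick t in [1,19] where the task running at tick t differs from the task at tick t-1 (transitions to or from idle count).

t=0: vr[C=0] → run C
t=1: vr[C=1024/655] → run C
t=2: vr[C=2048/655] → run C
t=3: vr[C=3072/655 E=3072/655] → run C
t=4: vr[C=4096/655 E=3072/655] → run E
t=5: vr[C=4096/655 E=3727/655] → run E
t=6: vr[C=4096/655 E=4382/655 F=4096/655] → run C
t=7: vr[C=1024/131 E=4382/655 F=4096/655] → run F
t=8: vr[C=1024/131 E=4382/655 F=5901312/836435] → run E
t=9: vr[C=1024/131 F=5901312/836435] → run F
t=10: vr[C=1024/131 F=6572032/836435] → run C
t=11: vr[F=6572032/836435] → run F
t=12: vr[F=7242752/836435] → run F
t=13: vr[F=7913472/836435] → run F
t=14: (idle)
t=15: (idle)
t=16: (idle)
t=17: (idle)
t=18: (idle)
t=19: (idle)

context switches = 8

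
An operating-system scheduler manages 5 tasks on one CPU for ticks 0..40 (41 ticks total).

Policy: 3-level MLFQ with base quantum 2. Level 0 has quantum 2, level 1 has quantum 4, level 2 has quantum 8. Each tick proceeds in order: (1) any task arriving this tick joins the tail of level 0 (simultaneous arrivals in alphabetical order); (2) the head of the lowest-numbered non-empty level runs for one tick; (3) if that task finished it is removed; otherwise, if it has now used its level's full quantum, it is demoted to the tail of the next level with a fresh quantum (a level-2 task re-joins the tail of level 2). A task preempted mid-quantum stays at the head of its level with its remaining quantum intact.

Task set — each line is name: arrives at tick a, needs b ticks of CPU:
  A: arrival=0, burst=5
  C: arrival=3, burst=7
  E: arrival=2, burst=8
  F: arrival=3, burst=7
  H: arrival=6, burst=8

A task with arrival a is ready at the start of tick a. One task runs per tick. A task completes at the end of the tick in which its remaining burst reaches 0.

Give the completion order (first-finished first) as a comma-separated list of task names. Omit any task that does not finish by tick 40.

t=0: L0/L1/L2 = A/-/- → run A
t=1: L0/L1/L2 = A/-/- → run A
t=2: L0/L1/L2 = E/A/- → run E
t=3: L0/L1/L2 = ECF/A/- → run E
t=4: L0/L1/L2 = CF/AE/- → run C
t=5: L0/L1/L2 = CF/AE/- → run C
t=6: L0/L1/L2 = FH/AEC/- → run F
t=7: L0/L1/L2 = FH/AEC/- → run F
t=8: L0/L1/L2 = H/AECF/- → run H
t=9: L0/L1/L2 = H/AECF/- → run H
t=10: L0/L1/L2 = -/AECFH/- → run A
t=11: L0/L1/L2 = -/AECFH/- → run A
t=12: L0/L1/L2 = -/AECFH/- → run A
t=13: L0/L1/L2 = -/ECFH/- → run E
t=14: L0/L1/L2 = -/ECFH/- → run E
t=15: L0/L1/L2 = -/ECFH/- → run E
t=16: L0/L1/L2 = -/ECFH/- → run E
t=17: L0/L1/L2 = -/CFH/E → run C
t=18: L0/L1/L2 = -/CFH/E → run C
t=19: L0/L1/L2 = -/CFH/E → run C
t=20: L0/L1/L2 = -/CFH/E → run C
t=21: L0/L1/L2 = -/FH/EC → run F
t=22: L0/L1/L2 = -/FH/EC → run F
t=23: L0/L1/L2 = -/FH/EC → run F
t=24: L0/L1/L2 = -/FH/EC → run F
t=25: L0/L1/L2 = -/H/ECF → run H
t=26: L0/L1/L2 = -/H/ECF → run H
t=27: L0/L1/L2 = -/H/ECF → run H
t=28: L0/L1/L2 = -/H/ECF → run H
t=29: L0/L1/L2 = -/-/ECFH → run E
t=30: L0/L1/L2 = -/-/ECFH → run E
t=31: L0/L1/L2 = -/-/CFH → run C
t=32: L0/L1/L2 = -/-/FH → run F
t=33: L0/L1/L2 = -/-/H → run H
t=34: L0/L1/L2 = -/-/H → run H
t=35: (idle)
t=36: (idle)
t=37: (idle)
t=38: (idle)
t=39: (idle)
t=40: (idle)

completion order = A, E, C, F, H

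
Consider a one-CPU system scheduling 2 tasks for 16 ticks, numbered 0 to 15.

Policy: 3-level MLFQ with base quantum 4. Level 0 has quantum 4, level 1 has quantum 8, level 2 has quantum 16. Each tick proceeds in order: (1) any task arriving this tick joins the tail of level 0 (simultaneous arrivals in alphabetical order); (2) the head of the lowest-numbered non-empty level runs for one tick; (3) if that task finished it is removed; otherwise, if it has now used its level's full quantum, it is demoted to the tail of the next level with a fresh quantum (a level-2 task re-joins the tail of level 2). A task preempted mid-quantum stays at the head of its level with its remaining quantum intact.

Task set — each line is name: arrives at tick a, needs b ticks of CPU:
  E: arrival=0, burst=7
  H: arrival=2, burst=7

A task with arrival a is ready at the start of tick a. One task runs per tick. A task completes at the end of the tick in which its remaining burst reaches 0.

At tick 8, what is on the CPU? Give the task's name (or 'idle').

t=0: L0/L1/L2 = E/-/- → run E
t=1: L0/L1/L2 = E/-/- → run E
t=2: L0/L1/L2 = EH/-/- → run E
t=3: L0/L1/L2 = EH/-/- → run E
t=4: L0/L1/L2 = H/E/- → run H
t=5: L0/L1/L2 = H/E/- → run H
t=6: L0/L1/L2 = H/E/- → run H
t=7: L0/L1/L2 = H/E/- → run H
t=8: L0/L1/L2 = -/EH/- → run E
t=9: L0/L1/L2 = -/EH/- → run E
t=10: L0/L1/L2 = -/EH/- → run E
t=11: L0/L1/L2 = -/H/- → run H
t=12: L0/L1/L2 = -/H/- → run H
t=13: L0/L1/L2 = -/H/- → run H
t=14: (idle)
t=15: (idle)

running at tick 8 = E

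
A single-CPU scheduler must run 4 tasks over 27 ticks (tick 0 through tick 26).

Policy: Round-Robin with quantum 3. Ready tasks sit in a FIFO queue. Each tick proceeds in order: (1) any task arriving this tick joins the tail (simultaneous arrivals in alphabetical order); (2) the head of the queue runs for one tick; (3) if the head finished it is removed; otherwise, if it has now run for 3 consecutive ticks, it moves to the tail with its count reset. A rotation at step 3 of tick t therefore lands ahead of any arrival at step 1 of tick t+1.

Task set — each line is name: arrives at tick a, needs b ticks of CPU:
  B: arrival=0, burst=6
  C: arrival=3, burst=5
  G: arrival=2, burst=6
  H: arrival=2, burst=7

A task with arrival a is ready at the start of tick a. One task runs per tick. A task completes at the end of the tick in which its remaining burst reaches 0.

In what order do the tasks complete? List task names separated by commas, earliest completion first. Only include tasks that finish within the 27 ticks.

t=0: queue=[B] q_used=0 → run B
t=1: queue=[B] q_used=1 → run B
t=2: queue=[B,G,H] q_used=2 → run B
t=3: queue=[G,H,B,C] q_used=0 → run G
t=4: queue=[G,H,B,C] q_used=1 → run G
t=5: queue=[G,H,B,C] q_used=2 → run G
t=6: queue=[H,B,C,G] q_used=0 → run H
t=7: queue=[H,B,C,G] q_used=1 → run H
t=8: queue=[H,B,C,G] q_used=2 → run H
t=9: queue=[B,C,G,H] q_used=0 → run B
t=10: queue=[B,C,G,H] q_used=1 → run B
t=11: queue=[B,C,G,H] q_used=2 → run B
t=12: queue=[C,G,H] q_used=0 → run C
t=13: queue=[C,G,H] q_used=1 → run C
t=14: queue=[C,G,H] q_used=2 → run C
t=15: queue=[G,H,C] q_used=0 → run G
t=16: queue=[G,H,C] q_used=1 → run G
t=17: queue=[G,H,C] q_used=2 → run G
t=18: queue=[H,C] q_used=0 → run H
t=19: queue=[H,C] q_used=1 → run H
t=20: queue=[H,C] q_used=2 → run H
t=21: queue=[C,H] q_used=0 → run C
t=22: queue=[C,H] q_used=1 → run C
t=23: queue=[H] q_used=0 → run H
t=24: (idle)
t=25: (idle)
t=26: (idle)

completion order = B, G, C, H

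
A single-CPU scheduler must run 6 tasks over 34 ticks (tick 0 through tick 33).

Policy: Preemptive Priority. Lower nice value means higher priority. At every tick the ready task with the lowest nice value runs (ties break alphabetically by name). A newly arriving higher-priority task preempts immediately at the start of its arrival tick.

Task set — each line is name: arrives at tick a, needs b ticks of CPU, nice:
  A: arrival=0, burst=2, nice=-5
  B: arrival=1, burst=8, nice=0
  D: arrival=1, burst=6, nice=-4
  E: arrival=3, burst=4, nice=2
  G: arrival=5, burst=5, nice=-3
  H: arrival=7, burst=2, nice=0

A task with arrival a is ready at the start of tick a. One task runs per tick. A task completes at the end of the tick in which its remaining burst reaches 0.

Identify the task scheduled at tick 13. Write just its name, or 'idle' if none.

running at tick 13 = B

t=0: ready={A} → run A
t=1: ready={A,B,D} → run A
t=2: ready={B,D} → run D
t=3: ready={B,D,E} → run D
t=4: ready={B,D,E} → run D
t=5: ready={B,D,E,G} → run D
t=6: ready={B,D,E,G} → run D
t=7: ready={B,D,E,G,H} → run D
t=8: ready={B,E,G,H} → run G
t=9: ready={B,E,G,H} → run G
t=10: ready={B,E,G,H} → run G
t=11: ready={B,E,G,H} → run G
t=12: ready={B,E,G,H} → run G
t=13: ready={B,E,H} → run B
t=14: ready={B,E,H} → run B
t=15: ready={B,E,H} → run B
t=16: ready={B,E,H} → run B
t=17: ready={B,E,H} → run B
t=18: ready={B,E,H} → run B
t=19: ready={B,E,H} → run B
t=20: ready={B,E,H} → run B
t=21: ready={E,H} → run H
t=22: ready={E,H} → run H
t=23: ready={E} → run E
t=24: ready={E} → run E
t=25: ready={E} → run E
t=26: ready={E} → run E
t=27: (idle)
t=28: (idle)
t=29: (idle)
t=30: (idle)
t=31: (idle)
t=32: (idle)
t=33: (idle)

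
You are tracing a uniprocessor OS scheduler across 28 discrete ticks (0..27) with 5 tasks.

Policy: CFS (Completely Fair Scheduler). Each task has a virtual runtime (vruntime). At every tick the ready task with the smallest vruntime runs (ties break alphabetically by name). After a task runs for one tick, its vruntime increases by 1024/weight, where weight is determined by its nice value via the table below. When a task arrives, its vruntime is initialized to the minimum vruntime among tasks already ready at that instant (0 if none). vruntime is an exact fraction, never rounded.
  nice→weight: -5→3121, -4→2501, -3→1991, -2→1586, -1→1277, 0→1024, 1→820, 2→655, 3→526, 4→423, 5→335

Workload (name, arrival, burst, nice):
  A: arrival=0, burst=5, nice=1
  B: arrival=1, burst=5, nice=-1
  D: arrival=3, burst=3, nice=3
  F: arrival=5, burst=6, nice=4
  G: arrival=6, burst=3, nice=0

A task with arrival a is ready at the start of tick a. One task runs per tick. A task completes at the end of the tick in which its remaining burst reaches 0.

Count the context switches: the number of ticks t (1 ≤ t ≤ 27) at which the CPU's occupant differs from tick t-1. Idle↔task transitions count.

t=0: vr[A=0] → run A
t=1: vr[A=256/205 B=256/205] → run A
t=2: vr[A=512/205 B=256/205] → run B
t=3: vr[A=512/205 B=536832/261785 D=536832/261785] → run B
t=4: vr[A=512/205 B=746752/261785 D=536832/261785] → run D
t=5: vr[A=512/205 B=746752/261785 D=275220736/68849455 F=512/205] → run A
t=6: vr[A=768/205 B=746752/261785 D=275220736/68849455 F=512/205 G=512/205] → run F
t=7: vr[A=768/205 B=746752/261785 D=275220736/68849455 F=426496/86715 G=512/205] → run G
t=8: vr[A=768/205 B=746752/261785 D=275220736/68849455 F=426496/86715 G=717/205] → run B
t=9: vr[A=768/205 B=956672/261785 D=275220736/68849455 F=426496/86715 G=717/205] → run G
t=10: vr[A=768/205 B=956672/261785 D=275220736/68849455 F=426496/86715 G=922/205] → run B
t=11: vr[A=768/205 B=1166592/261785 D=275220736/68849455 F=426496/86715 G=922/205] → run A
t=12: vr[A=1024/205 B=1166592/261785 D=275220736/68849455 F=426496/86715 G=922/205] → run D
t=13: vr[A=1024/205 B=1166592/261785 D=409254656/68849455 F=426496/86715 G=922/205] → run B
t=14: vr[A=1024/205 D=409254656/68849455 F=426496/86715 G=922/205] → run G
t=15: vr[A=1024/205 D=409254656/68849455 F=426496/86715] → run F
t=16: vr[A=1024/205 D=409254656/68849455 F=636416/86715] → run A
t=17: vr[D=409254656/68849455 F=636416/86715] → run D
t=18: vr[F=636416/86715] → run F
t=19: vr[F=282112/28905] → run F
t=20: vr[F=1056256/86715] → run F
t=21: vr[F=1266176/86715] → run F
t=22: (idle)
t=23: (idle)
t=24: (idle)
t=25: (idle)
t=26: (idle)
t=27: (idle)

context switches = 17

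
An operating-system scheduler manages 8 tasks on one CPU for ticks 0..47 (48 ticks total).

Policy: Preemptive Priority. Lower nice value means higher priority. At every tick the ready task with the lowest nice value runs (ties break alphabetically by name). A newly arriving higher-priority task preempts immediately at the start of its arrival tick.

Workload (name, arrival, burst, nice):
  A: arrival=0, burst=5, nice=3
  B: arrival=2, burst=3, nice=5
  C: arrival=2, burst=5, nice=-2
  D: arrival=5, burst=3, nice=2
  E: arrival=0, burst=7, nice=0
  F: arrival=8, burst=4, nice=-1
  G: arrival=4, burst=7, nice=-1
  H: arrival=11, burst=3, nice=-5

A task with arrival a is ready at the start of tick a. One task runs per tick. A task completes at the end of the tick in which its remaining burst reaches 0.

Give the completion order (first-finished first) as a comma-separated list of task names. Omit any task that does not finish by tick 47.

t=0: ready={A,E} → run E
t=1: ready={A,E} → run E
t=2: ready={A,B,C,E} → run C
t=3: ready={A,B,C,E} → run C
t=4: ready={A,B,C,E,G} → run C
t=5: ready={A,B,C,D,E,G} → run C
t=6: ready={A,B,C,D,E,G} → run C
t=7: ready={A,B,D,E,G} → run G
t=8: ready={A,B,D,E,F,G} → run F
t=9: ready={A,B,D,E,F,G} → run F
t=10: ready={A,B,D,E,F,G} → run F
t=11: ready={A,B,D,E,F,G,H} → run H
t=12: ready={A,B,D,E,F,G,H} → run H
t=13: ready={A,B,D,E,F,G,H} → run H
t=14: ready={A,B,D,E,F,G} → run F
t=15: ready={A,B,D,E,G} → run G
t=16: ready={A,B,D,E,G} → run G
t=17: ready={A,B,D,E,G} → run G
t=18: ready={A,B,D,E,G} → run G
t=19: ready={A,B,D,E,G} → run G
t=20: ready={A,B,D,E,G} → run G
t=21: ready={A,B,D,E} → run E
t=22: ready={A,B,D,E} → run E
t=23: ready={A,B,D,E} → run E
t=24: ready={A,B,D,E} → run E
t=25: ready={A,B,D,E} → run E
t=26: ready={A,B,D} → run D
t=27: ready={A,B,D} → run D
t=28: ready={A,B,D} → run D
t=29: ready={A,B} → run A
t=30: ready={A,B} → run A
t=31: ready={A,B} → run A
t=32: ready={A,B} → run A
t=33: ready={A,B} → run A
t=34: ready={B} → run B
t=35: ready={B} → run B
t=36: ready={B} → run B
t=37: (idle)
t=38: (idle)
t=39: (idle)
t=40: (idle)
t=41: (idle)
t=42: (idle)
t=43: (idle)
t=44: (idle)
t=45: (idle)
t=46: (idle)
t=47: (idle)

completion order = C, H, F, G, E, D, A, B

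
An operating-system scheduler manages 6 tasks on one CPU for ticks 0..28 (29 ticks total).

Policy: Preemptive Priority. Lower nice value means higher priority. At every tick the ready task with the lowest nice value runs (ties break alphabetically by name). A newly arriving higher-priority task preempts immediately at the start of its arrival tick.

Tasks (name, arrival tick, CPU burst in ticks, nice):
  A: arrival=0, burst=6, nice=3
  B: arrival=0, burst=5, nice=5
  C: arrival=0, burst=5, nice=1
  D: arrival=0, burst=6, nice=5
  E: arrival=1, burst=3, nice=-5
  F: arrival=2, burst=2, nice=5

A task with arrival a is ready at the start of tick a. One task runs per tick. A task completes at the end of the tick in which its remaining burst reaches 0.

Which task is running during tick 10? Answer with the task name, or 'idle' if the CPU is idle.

t=0: ready={A,B,C,D} → run C
t=1: ready={A,B,C,D,E} → run E
t=2: ready={A,B,C,D,E,F} → run E
t=3: ready={A,B,C,D,E,F} → run E
t=4: ready={A,B,C,D,F} → run C
t=5: ready={A,B,C,D,F} → run C
t=6: ready={A,B,C,D,F} → run C
t=7: ready={A,B,C,D,F} → run C
t=8: ready={A,B,D,F} → run A
t=9: ready={A,B,D,F} → run A
t=10: ready={A,B,D,F} → run A
t=11: ready={A,B,D,F} → run A
t=12: ready={A,B,D,F} → run A
t=13: ready={A,B,D,F} → run A
t=14: ready={B,D,F} → run B
t=15: ready={B,D,F} → run B
t=16: ready={B,D,F} → run B
t=17: ready={B,D,F} → run B
t=18: ready={B,D,F} → run B
t=19: ready={D,F} → run D
t=20: ready={D,F} → run D
t=21: ready={D,F} → run D
t=22: ready={D,F} → run D
t=23: ready={D,F} → run D
t=24: ready={D,F} → run D
t=25: ready={F} → run F
t=26: ready={F} → run F
t=27: (idle)
t=28: (idle)

running at tick 10 = A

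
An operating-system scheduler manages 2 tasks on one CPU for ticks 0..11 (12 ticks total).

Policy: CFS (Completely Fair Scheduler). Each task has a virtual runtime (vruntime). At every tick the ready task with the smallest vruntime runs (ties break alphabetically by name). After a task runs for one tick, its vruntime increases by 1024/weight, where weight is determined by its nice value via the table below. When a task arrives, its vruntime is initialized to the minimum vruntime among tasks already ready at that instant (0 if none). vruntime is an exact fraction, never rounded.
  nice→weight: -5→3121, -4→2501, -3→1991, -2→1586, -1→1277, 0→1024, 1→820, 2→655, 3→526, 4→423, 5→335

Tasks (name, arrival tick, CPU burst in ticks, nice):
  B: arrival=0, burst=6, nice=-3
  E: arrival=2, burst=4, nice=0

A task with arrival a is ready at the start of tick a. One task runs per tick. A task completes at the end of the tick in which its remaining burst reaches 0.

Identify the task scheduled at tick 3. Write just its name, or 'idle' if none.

t=0: vr[B=0] → run B
t=1: vr[B=1024/1991] → run B
t=2: vr[B=2048/1991 E=2048/1991] → run B
t=3: vr[B=3072/1991 E=2048/1991] → run E
t=4: vr[B=3072/1991 E=4039/1991] → run B
t=5: vr[B=4096/1991 E=4039/1991] → run E
t=6: vr[B=4096/1991 E=6030/1991] → run B
t=7: vr[B=5120/1991 E=6030/1991] → run B
t=8: vr[E=6030/1991] → run E
t=9: vr[E=8021/1991] → run E
t=10: (idle)
t=11: (idle)

running at tick 3 = E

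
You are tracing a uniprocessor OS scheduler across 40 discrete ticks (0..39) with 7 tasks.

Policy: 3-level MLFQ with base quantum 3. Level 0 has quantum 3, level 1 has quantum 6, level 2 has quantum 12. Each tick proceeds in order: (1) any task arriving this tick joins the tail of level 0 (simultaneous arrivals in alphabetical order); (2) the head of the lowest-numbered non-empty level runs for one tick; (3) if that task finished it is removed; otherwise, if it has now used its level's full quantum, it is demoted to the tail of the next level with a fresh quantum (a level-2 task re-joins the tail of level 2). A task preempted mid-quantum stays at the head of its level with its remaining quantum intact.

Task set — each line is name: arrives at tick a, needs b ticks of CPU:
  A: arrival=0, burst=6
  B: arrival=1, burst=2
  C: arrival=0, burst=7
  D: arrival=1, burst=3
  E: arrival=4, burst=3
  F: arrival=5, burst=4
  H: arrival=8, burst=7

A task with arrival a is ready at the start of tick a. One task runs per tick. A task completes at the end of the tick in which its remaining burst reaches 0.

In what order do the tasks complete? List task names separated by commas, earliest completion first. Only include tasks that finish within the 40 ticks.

t=0: L0/L1/L2 = AC/-/- → run A
t=1: L0/L1/L2 = ACBD/-/- → run A
t=2: L0/L1/L2 = ACBD/-/- → run A
t=3: L0/L1/L2 = CBD/A/- → run C
t=4: L0/L1/L2 = CBDE/A/- → run C
t=5: L0/L1/L2 = CBDEF/A/- → run C
t=6: L0/L1/L2 = BDEF/AC/- → run B
t=7: L0/L1/L2 = BDEF/AC/- → run B
t=8: L0/L1/L2 = DEFH/AC/- → run D
t=9: L0/L1/L2 = DEFH/AC/- → run D
t=10: L0/L1/L2 = DEFH/AC/- → run D
t=11: L0/L1/L2 = EFH/AC/- → run E
t=12: L0/L1/L2 = EFH/AC/- → run E
t=13: L0/L1/L2 = EFH/AC/- → run E
t=14: L0/L1/L2 = FH/AC/- → run F
t=15: L0/L1/L2 = FH/AC/- → run F
t=16: L0/L1/L2 = FH/AC/- → run F
t=17: L0/L1/L2 = H/ACF/- → run H
t=18: L0/L1/L2 = H/ACF/- → run H
t=19: L0/L1/L2 = H/ACF/- → run H
t=20: L0/L1/L2 = -/ACFH/- → run A
t=21: L0/L1/L2 = -/ACFH/- → run A
t=22: L0/L1/L2 = -/ACFH/- → run A
t=23: L0/L1/L2 = -/CFH/- → run C
t=24: L0/L1/L2 = -/CFH/- → run C
t=25: L0/L1/L2 = -/CFH/- → run C
t=26: L0/L1/L2 = -/CFH/- → run C
t=27: L0/L1/L2 = -/FH/- → run F
t=28: L0/L1/L2 = -/H/- → run H
t=29: L0/L1/L2 = -/H/- → run H
t=30: L0/L1/L2 = -/H/- → run H
t=31: L0/L1/L2 = -/H/- → run H
t=32: (idle)
t=33: (idle)
t=34: (idle)
t=35: (idle)
t=36: (idle)
t=37: (idle)
t=38: (idle)
t=39: (idle)

completion order = B, D, E, A, C, F, H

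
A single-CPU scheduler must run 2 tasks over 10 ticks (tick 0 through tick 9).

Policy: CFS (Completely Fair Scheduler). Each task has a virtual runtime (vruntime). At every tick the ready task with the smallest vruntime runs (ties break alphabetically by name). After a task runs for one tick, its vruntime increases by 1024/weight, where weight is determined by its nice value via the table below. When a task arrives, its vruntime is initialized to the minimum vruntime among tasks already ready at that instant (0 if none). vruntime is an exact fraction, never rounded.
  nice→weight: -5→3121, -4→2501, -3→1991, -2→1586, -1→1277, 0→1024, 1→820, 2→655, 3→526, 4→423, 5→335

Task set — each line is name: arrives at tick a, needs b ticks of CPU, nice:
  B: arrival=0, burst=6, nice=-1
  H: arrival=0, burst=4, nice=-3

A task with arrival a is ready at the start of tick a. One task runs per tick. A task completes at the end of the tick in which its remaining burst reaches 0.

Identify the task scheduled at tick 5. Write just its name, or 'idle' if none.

t=0: vr[B=0 H=0] → run B
t=1: vr[B=1024/1277 H=0] → run H
t=2: vr[B=1024/1277 H=1024/1991] → run H
t=3: vr[B=1024/1277 H=2048/1991] → run B
t=4: vr[B=2048/1277 H=2048/1991] → run H
t=5: vr[B=2048/1277 H=3072/1991] → run H
t=6: vr[B=2048/1277] → run B
t=7: vr[B=3072/1277] → run B
t=8: vr[B=4096/1277] → run B
t=9: vr[B=5120/1277] → run B

running at tick 5 = H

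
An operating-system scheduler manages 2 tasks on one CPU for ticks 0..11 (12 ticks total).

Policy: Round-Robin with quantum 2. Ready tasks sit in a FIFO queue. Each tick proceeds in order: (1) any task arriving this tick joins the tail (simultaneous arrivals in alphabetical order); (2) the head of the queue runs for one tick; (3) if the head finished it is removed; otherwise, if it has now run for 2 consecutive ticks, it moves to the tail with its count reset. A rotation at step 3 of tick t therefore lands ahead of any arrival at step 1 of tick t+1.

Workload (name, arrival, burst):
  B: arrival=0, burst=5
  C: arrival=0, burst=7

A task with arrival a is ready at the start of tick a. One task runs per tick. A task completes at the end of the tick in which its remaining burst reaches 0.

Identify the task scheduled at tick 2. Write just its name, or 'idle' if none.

t=0: queue=[B,C] q_used=0 → run B
t=1: queue=[B,C] q_used=1 → run B
t=2: queue=[C,B] q_used=0 → run C
t=3: queue=[C,B] q_used=1 → run C
t=4: queue=[B,C] q_used=0 → run B
t=5: queue=[B,C] q_used=1 → run B
t=6: queue=[C,B] q_used=0 → run C
t=7: queue=[C,B] q_used=1 → run C
t=8: queue=[B,C] q_used=0 → run B
t=9: queue=[C] q_used=0 → run C
t=10: queue=[C] q_used=1 → run C
t=11: queue=[C] q_used=0 → run C

running at tick 2 = C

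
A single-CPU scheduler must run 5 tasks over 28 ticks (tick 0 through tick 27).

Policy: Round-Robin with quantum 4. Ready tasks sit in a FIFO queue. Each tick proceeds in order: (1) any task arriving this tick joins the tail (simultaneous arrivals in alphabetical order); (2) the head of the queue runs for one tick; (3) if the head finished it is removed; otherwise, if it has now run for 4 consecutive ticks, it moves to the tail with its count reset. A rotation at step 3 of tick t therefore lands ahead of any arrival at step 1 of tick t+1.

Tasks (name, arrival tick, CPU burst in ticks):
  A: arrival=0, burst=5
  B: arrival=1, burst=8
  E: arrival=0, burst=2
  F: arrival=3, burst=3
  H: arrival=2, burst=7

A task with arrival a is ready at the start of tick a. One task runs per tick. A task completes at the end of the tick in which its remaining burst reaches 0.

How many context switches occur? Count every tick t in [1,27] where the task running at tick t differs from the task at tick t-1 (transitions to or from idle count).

t=0: queue=[A,E] q_used=0 → run A
t=1: queue=[A,E,B] q_used=1 → run A
t=2: queue=[A,E,B,H] q_used=2 → run A
t=3: queue=[A,E,B,H,F] q_used=3 → run A
t=4: queue=[E,B,H,F,A] q_used=0 → run E
t=5: queue=[E,B,H,F,A] q_used=1 → run E
t=6: queue=[B,H,F,A] q_used=0 → run B
t=7: queue=[B,H,F,A] q_used=1 → run B
t=8: queue=[B,H,F,A] q_used=2 → run B
t=9: queue=[B,H,F,A] q_used=3 → run B
t=10: queue=[H,F,A,B] q_used=0 → run H
t=11: queue=[H,F,A,B] q_used=1 → run H
t=12: queue=[H,F,A,B] q_used=2 → run H
t=13: queue=[H,F,A,B] q_used=3 → run H
t=14: queue=[F,A,B,H] q_used=0 → run F
t=15: queue=[F,A,B,H] q_used=1 → run F
t=16: queue=[F,A,B,H] q_used=2 → run F
t=17: queue=[A,B,H] q_used=0 → run A
t=18: queue=[B,H] q_used=0 → run B
t=19: queue=[B,H] q_used=1 → run B
t=20: queue=[B,H] q_used=2 → run B
t=21: queue=[B,H] q_used=3 → run B
t=22: queue=[H] q_used=0 → run H
t=23: queue=[H] q_used=1 → run H
t=24: queue=[H] q_used=2 → run H
t=25: (idle)
t=26: (idle)
t=27: (idle)

context switches = 8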